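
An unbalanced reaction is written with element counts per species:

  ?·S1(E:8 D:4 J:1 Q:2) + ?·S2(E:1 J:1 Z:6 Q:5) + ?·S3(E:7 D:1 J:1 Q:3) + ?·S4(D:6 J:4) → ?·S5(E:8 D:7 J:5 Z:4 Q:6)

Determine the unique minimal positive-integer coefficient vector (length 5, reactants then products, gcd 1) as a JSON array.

Coefficients: [2, 4, 4, 5, 6]

E: 2·8+4·1+4·7+5·0 = 48 | 6·8 = 48
D: 2·4+4·0+4·1+5·6 = 42 | 6·7 = 42
J: 2·1+4·1+4·1+5·4 = 30 | 6·5 = 30
Z: 2·0+4·6+4·0+5·0 = 24 | 6·4 = 24
Q: 2·2+4·5+4·3+5·0 = 36 | 6·6 = 36
gcd(2,4,4,5,6) = 1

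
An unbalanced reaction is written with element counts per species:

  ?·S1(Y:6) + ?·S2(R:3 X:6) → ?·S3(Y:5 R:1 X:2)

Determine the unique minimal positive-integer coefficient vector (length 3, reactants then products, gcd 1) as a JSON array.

Y: 5·6+2·0 = 30 | 6·5 = 30
R: 5·0+2·3 = 6 | 6·1 = 6
X: 5·0+2·6 = 12 | 6·2 = 12
gcd(5,2,6) = 1

Coefficients: [5, 2, 6]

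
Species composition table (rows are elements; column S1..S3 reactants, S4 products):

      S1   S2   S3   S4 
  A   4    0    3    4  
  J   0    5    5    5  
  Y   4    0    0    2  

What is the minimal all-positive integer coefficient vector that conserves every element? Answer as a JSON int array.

Coefficients: [3, 2, 4, 6]

A: 3·4+2·0+4·3 = 24 | 6·4 = 24
J: 3·0+2·5+4·5 = 30 | 6·5 = 30
Y: 3·4+2·0+4·0 = 12 | 6·2 = 12
gcd(3,2,4,6) = 1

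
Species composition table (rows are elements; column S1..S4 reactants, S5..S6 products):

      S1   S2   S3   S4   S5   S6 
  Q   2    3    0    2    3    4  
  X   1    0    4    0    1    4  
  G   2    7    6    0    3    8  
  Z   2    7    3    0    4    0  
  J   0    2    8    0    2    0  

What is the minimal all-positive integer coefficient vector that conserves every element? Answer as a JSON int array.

Q: 5·2+1·3+1·0+3·2 = 19 | 5·3+1·4 = 19
X: 5·1+1·0+1·4+3·0 = 9 | 5·1+1·4 = 9
G: 5·2+1·7+1·6+3·0 = 23 | 5·3+1·8 = 23
Z: 5·2+1·7+1·3+3·0 = 20 | 5·4+1·0 = 20
J: 5·0+1·2+1·8+3·0 = 10 | 5·2+1·0 = 10
gcd(5,1,1,3,5,1) = 1

Coefficients: [5, 1, 1, 3, 5, 1]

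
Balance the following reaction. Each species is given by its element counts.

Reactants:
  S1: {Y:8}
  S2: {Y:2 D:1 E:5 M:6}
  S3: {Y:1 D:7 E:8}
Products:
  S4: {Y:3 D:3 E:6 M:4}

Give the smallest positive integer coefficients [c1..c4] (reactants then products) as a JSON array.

Coefficients: [1, 4, 2, 6]

Y: 1·8+4·2+2·1 = 18 | 6·3 = 18
D: 1·0+4·1+2·7 = 18 | 6·3 = 18
E: 1·0+4·5+2·8 = 36 | 6·6 = 36
M: 1·0+4·6+2·0 = 24 | 6·4 = 24
gcd(1,4,2,6) = 1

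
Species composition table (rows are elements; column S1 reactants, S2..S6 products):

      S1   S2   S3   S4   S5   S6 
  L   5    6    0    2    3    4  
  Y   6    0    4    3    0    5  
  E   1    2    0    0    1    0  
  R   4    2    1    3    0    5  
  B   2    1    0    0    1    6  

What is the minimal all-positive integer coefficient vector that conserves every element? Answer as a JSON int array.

Coefficients: [5, 1, 4, 3, 3, 1]

L: 5·5 = 25 | 1·6+4·0+3·2+3·3+1·4 = 25
Y: 5·6 = 30 | 1·0+4·4+3·3+3·0+1·5 = 30
E: 5·1 = 5 | 1·2+4·0+3·0+3·1+1·0 = 5
R: 5·4 = 20 | 1·2+4·1+3·3+3·0+1·5 = 20
B: 5·2 = 10 | 1·1+4·0+3·0+3·1+1·6 = 10
gcd(5,1,4,3,3,1) = 1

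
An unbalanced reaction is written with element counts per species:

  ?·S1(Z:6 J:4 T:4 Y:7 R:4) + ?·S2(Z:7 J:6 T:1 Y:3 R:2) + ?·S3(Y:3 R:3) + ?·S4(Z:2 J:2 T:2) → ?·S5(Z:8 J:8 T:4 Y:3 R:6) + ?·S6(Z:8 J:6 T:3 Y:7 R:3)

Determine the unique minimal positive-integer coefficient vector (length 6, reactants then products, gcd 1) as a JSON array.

Coefficients: [3, 6, 4, 6, 3, 6]

Z: 3·6+6·7+4·0+6·2 = 72 | 3·8+6·8 = 72
J: 3·4+6·6+4·0+6·2 = 60 | 3·8+6·6 = 60
T: 3·4+6·1+4·0+6·2 = 30 | 3·4+6·3 = 30
Y: 3·7+6·3+4·3+6·0 = 51 | 3·3+6·7 = 51
R: 3·4+6·2+4·3+6·0 = 36 | 3·6+6·3 = 36
gcd(3,6,4,6,3,6) = 1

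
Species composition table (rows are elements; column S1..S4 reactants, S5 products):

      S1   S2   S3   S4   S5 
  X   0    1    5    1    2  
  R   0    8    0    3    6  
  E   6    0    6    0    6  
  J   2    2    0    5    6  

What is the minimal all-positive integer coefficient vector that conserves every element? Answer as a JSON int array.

Coefficients: [5, 3, 1, 4, 6]

X: 5·0+3·1+1·5+4·1 = 12 | 6·2 = 12
R: 5·0+3·8+1·0+4·3 = 36 | 6·6 = 36
E: 5·6+3·0+1·6+4·0 = 36 | 6·6 = 36
J: 5·2+3·2+1·0+4·5 = 36 | 6·6 = 36
gcd(5,3,1,4,6) = 1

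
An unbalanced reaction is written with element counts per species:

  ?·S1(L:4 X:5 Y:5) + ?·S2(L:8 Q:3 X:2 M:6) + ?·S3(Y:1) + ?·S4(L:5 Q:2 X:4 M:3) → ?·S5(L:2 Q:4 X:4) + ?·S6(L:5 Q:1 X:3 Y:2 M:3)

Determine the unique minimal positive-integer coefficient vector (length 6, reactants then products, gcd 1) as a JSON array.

Coefficients: [1, 1, 5, 3, 1, 5]

L: 1·4+1·8+5·0+3·5 = 27 | 1·2+5·5 = 27
Q: 1·0+1·3+5·0+3·2 = 9 | 1·4+5·1 = 9
X: 1·5+1·2+5·0+3·4 = 19 | 1·4+5·3 = 19
Y: 1·5+1·0+5·1+3·0 = 10 | 1·0+5·2 = 10
M: 1·0+1·6+5·0+3·3 = 15 | 1·0+5·3 = 15
gcd(1,1,5,3,1,5) = 1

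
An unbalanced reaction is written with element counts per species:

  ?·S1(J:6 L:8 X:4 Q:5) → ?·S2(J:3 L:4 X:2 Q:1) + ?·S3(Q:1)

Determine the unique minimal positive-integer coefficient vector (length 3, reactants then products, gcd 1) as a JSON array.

Coefficients: [1, 2, 3]

J: 1·6 = 6 | 2·3+3·0 = 6
L: 1·8 = 8 | 2·4+3·0 = 8
X: 1·4 = 4 | 2·2+3·0 = 4
Q: 1·5 = 5 | 2·1+3·1 = 5
gcd(1,2,3) = 1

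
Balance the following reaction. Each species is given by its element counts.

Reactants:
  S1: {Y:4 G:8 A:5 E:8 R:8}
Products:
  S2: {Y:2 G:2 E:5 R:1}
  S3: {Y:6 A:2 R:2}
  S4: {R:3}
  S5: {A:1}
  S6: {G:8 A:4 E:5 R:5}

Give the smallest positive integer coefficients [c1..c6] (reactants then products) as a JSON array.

Y: 5·4 = 20 | 4·2+2·6+4·0+5·0+4·0 = 20
G: 5·8 = 40 | 4·2+2·0+4·0+5·0+4·8 = 40
A: 5·5 = 25 | 4·0+2·2+4·0+5·1+4·4 = 25
E: 5·8 = 40 | 4·5+2·0+4·0+5·0+4·5 = 40
R: 5·8 = 40 | 4·1+2·2+4·3+5·0+4·5 = 40
gcd(5,4,2,4,5,4) = 1

Coefficients: [5, 4, 2, 4, 5, 4]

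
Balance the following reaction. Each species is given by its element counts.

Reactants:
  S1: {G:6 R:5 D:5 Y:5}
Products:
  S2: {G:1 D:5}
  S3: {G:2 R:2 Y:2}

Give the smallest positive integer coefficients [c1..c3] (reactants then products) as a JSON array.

Coefficients: [2, 2, 5]

G: 2·6 = 12 | 2·1+5·2 = 12
R: 2·5 = 10 | 2·0+5·2 = 10
D: 2·5 = 10 | 2·5+5·0 = 10
Y: 2·5 = 10 | 2·0+5·2 = 10
gcd(2,2,5) = 1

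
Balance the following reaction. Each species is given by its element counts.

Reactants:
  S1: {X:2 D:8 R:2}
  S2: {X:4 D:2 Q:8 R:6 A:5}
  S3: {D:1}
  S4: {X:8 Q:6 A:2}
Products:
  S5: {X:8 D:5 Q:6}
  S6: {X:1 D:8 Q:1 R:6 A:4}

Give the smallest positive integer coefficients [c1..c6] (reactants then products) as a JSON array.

X: 6·2+2·4+5·0+3·8 = 44 | 5·8+4·1 = 44
D: 6·8+2·2+5·1+3·0 = 57 | 5·5+4·8 = 57
Q: 6·0+2·8+5·0+3·6 = 34 | 5·6+4·1 = 34
R: 6·2+2·6+5·0+3·0 = 24 | 5·0+4·6 = 24
A: 6·0+2·5+5·0+3·2 = 16 | 5·0+4·4 = 16
gcd(6,2,5,3,5,4) = 1

Coefficients: [6, 2, 5, 3, 5, 4]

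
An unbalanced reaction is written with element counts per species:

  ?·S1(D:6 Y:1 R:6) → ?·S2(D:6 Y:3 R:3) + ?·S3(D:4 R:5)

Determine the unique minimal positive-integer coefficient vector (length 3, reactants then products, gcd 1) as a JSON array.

D: 3·6 = 18 | 1·6+3·4 = 18
Y: 3·1 = 3 | 1·3+3·0 = 3
R: 3·6 = 18 | 1·3+3·5 = 18
gcd(3,1,3) = 1

Coefficients: [3, 1, 3]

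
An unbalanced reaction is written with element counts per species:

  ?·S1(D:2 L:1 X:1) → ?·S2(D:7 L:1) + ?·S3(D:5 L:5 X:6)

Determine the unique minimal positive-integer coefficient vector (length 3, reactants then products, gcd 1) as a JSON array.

Coefficients: [6, 1, 1]

D: 6·2 = 12 | 1·7+1·5 = 12
L: 6·1 = 6 | 1·1+1·5 = 6
X: 6·1 = 6 | 1·0+1·6 = 6
gcd(6,1,1) = 1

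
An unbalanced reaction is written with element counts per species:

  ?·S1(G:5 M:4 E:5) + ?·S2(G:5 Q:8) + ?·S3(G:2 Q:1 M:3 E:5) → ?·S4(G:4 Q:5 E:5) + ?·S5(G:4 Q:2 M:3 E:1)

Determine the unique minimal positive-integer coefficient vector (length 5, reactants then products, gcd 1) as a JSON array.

G: 3·5+3·5+1·2 = 32 | 3·4+5·4 = 32
Q: 3·0+3·8+1·1 = 25 | 3·5+5·2 = 25
M: 3·4+3·0+1·3 = 15 | 3·0+5·3 = 15
E: 3·5+3·0+1·5 = 20 | 3·5+5·1 = 20
gcd(3,3,1,3,5) = 1

Coefficients: [3, 3, 1, 3, 5]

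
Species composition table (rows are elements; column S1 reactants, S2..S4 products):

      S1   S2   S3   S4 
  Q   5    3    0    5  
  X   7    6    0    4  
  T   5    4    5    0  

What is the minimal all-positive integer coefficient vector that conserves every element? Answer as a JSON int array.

Q: 6·5 = 30 | 5·3+2·0+3·5 = 30
X: 6·7 = 42 | 5·6+2·0+3·4 = 42
T: 6·5 = 30 | 5·4+2·5+3·0 = 30
gcd(6,5,2,3) = 1

Coefficients: [6, 5, 2, 3]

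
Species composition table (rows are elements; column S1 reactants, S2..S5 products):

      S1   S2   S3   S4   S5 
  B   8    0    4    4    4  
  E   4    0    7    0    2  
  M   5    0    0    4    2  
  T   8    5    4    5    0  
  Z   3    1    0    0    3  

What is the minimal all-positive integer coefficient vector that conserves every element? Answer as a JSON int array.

Coefficients: [6, 3, 2, 5, 5]

B: 6·8 = 48 | 3·0+2·4+5·4+5·4 = 48
E: 6·4 = 24 | 3·0+2·7+5·0+5·2 = 24
M: 6·5 = 30 | 3·0+2·0+5·4+5·2 = 30
T: 6·8 = 48 | 3·5+2·4+5·5+5·0 = 48
Z: 6·3 = 18 | 3·1+2·0+5·0+5·3 = 18
gcd(6,3,2,5,5) = 1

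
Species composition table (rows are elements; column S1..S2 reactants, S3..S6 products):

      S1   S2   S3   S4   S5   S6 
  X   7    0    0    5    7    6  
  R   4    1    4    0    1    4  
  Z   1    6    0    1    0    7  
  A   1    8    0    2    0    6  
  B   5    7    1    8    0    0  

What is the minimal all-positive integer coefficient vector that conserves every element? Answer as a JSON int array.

X: 4·7+1·0 = 28 | 3·0+3·5+1·7+1·6 = 28
R: 4·4+1·1 = 17 | 3·4+3·0+1·1+1·4 = 17
Z: 4·1+1·6 = 10 | 3·0+3·1+1·0+1·7 = 10
A: 4·1+1·8 = 12 | 3·0+3·2+1·0+1·6 = 12
B: 4·5+1·7 = 27 | 3·1+3·8+1·0+1·0 = 27
gcd(4,1,3,3,1,1) = 1

Coefficients: [4, 1, 3, 3, 1, 1]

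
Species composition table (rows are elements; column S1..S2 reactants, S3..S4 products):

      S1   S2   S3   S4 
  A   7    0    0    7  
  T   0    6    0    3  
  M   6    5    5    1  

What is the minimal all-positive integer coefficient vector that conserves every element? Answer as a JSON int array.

Coefficients: [2, 1, 3, 2]

A: 2·7+1·0 = 14 | 3·0+2·7 = 14
T: 2·0+1·6 = 6 | 3·0+2·3 = 6
M: 2·6+1·5 = 17 | 3·5+2·1 = 17
gcd(2,1,3,2) = 1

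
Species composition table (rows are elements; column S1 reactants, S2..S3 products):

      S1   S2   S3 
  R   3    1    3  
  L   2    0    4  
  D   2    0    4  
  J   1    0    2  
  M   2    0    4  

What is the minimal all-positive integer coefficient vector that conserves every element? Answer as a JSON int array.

R: 2·3 = 6 | 3·1+1·3 = 6
L: 2·2 = 4 | 3·0+1·4 = 4
D: 2·2 = 4 | 3·0+1·4 = 4
J: 2·1 = 2 | 3·0+1·2 = 2
M: 2·2 = 4 | 3·0+1·4 = 4
gcd(2,3,1) = 1

Coefficients: [2, 3, 1]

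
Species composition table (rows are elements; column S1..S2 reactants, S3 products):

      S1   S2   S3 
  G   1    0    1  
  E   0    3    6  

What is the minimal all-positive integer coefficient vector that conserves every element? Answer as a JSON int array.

Coefficients: [1, 2, 1]

G: 1·1+2·0 = 1 | 1·1 = 1
E: 1·0+2·3 = 6 | 1·6 = 6
gcd(1,2,1) = 1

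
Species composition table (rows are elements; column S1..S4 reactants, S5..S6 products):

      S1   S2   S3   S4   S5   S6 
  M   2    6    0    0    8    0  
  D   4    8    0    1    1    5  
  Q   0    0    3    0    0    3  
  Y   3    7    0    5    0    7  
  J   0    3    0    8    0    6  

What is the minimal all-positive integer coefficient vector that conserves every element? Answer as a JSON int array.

M: 2·2+2·6+5·0+3·0 = 16 | 2·8+5·0 = 16
D: 2·4+2·8+5·0+3·1 = 27 | 2·1+5·5 = 27
Q: 2·0+2·0+5·3+3·0 = 15 | 2·0+5·3 = 15
Y: 2·3+2·7+5·0+3·5 = 35 | 2·0+5·7 = 35
J: 2·0+2·3+5·0+3·8 = 30 | 2·0+5·6 = 30
gcd(2,2,5,3,2,5) = 1

Coefficients: [2, 2, 5, 3, 2, 5]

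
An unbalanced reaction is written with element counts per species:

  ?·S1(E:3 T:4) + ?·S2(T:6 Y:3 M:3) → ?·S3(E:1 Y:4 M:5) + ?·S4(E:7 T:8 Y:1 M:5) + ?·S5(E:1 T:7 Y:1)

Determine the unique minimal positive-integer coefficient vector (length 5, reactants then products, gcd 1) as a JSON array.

Coefficients: [5, 5, 2, 1, 6]

E: 5·3+5·0 = 15 | 2·1+1·7+6·1 = 15
T: 5·4+5·6 = 50 | 2·0+1·8+6·7 = 50
Y: 5·0+5·3 = 15 | 2·4+1·1+6·1 = 15
M: 5·0+5·3 = 15 | 2·5+1·5+6·0 = 15
gcd(5,5,2,1,6) = 1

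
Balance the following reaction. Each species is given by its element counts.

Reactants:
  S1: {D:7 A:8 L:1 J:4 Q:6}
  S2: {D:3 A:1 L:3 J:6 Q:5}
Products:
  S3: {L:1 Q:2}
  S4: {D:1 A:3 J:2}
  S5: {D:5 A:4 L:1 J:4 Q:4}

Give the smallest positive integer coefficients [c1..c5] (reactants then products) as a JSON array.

D: 3·7+2·3 = 27 | 4·0+2·1+5·5 = 27
A: 3·8+2·1 = 26 | 4·0+2·3+5·4 = 26
L: 3·1+2·3 = 9 | 4·1+2·0+5·1 = 9
J: 3·4+2·6 = 24 | 4·0+2·2+5·4 = 24
Q: 3·6+2·5 = 28 | 4·2+2·0+5·4 = 28
gcd(3,2,4,2,5) = 1

Coefficients: [3, 2, 4, 2, 5]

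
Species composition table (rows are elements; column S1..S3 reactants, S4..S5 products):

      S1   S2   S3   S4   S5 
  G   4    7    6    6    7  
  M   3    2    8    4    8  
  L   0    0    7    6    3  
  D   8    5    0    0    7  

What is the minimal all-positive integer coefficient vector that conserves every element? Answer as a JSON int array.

G: 2·4+1·7+3·6 = 33 | 2·6+3·7 = 33
M: 2·3+1·2+3·8 = 32 | 2·4+3·8 = 32
L: 2·0+1·0+3·7 = 21 | 2·6+3·3 = 21
D: 2·8+1·5+3·0 = 21 | 2·0+3·7 = 21
gcd(2,1,3,2,3) = 1

Coefficients: [2, 1, 3, 2, 3]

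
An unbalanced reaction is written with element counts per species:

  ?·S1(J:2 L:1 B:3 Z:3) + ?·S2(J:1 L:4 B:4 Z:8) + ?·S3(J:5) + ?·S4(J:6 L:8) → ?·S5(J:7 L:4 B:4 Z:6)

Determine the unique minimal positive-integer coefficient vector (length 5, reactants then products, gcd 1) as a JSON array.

Coefficients: [4, 3, 5, 1, 6]

J: 4·2+3·1+5·5+1·6 = 42 | 6·7 = 42
L: 4·1+3·4+5·0+1·8 = 24 | 6·4 = 24
B: 4·3+3·4+5·0+1·0 = 24 | 6·4 = 24
Z: 4·3+3·8+5·0+1·0 = 36 | 6·6 = 36
gcd(4,3,5,1,6) = 1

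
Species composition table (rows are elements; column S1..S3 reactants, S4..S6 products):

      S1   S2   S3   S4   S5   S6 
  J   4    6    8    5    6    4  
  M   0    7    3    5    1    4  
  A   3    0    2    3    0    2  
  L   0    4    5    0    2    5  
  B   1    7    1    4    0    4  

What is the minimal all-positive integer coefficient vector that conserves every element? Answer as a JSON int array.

J: 2·4+3·6+5·8 = 66 | 2·5+6·6+5·4 = 66
M: 2·0+3·7+5·3 = 36 | 2·5+6·1+5·4 = 36
A: 2·3+3·0+5·2 = 16 | 2·3+6·0+5·2 = 16
L: 2·0+3·4+5·5 = 37 | 2·0+6·2+5·5 = 37
B: 2·1+3·7+5·1 = 28 | 2·4+6·0+5·4 = 28
gcd(2,3,5,2,6,5) = 1

Coefficients: [2, 3, 5, 2, 6, 5]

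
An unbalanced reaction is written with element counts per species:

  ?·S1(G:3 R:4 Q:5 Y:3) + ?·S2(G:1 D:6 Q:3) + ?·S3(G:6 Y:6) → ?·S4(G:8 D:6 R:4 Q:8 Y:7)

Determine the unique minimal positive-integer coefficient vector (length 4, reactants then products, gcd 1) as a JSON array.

Coefficients: [3, 3, 2, 3]

G: 3·3+3·1+2·6 = 24 | 3·8 = 24
D: 3·0+3·6+2·0 = 18 | 3·6 = 18
R: 3·4+3·0+2·0 = 12 | 3·4 = 12
Q: 3·5+3·3+2·0 = 24 | 3·8 = 24
Y: 3·3+3·0+2·6 = 21 | 3·7 = 21
gcd(3,3,2,3) = 1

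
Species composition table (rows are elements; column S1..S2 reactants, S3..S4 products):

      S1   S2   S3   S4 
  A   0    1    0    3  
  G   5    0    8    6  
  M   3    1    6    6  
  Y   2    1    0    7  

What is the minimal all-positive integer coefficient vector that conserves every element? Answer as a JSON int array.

Coefficients: [4, 6, 1, 2]

A: 4·0+6·1 = 6 | 1·0+2·3 = 6
G: 4·5+6·0 = 20 | 1·8+2·6 = 20
M: 4·3+6·1 = 18 | 1·6+2·6 = 18
Y: 4·2+6·1 = 14 | 1·0+2·7 = 14
gcd(4,6,1,2) = 1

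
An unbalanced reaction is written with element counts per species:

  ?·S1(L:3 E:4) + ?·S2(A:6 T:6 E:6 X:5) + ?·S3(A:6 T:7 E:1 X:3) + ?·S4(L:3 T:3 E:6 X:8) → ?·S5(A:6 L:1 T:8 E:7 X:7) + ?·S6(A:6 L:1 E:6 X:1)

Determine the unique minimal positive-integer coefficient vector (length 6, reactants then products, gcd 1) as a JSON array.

Coefficients: [1, 5, 1, 1, 5, 1]

A: 1·0+5·6+1·6+1·0 = 36 | 5·6+1·6 = 36
L: 1·3+5·0+1·0+1·3 = 6 | 5·1+1·1 = 6
T: 1·0+5·6+1·7+1·3 = 40 | 5·8+1·0 = 40
E: 1·4+5·6+1·1+1·6 = 41 | 5·7+1·6 = 41
X: 1·0+5·5+1·3+1·8 = 36 | 5·7+1·1 = 36
gcd(1,5,1,1,5,1) = 1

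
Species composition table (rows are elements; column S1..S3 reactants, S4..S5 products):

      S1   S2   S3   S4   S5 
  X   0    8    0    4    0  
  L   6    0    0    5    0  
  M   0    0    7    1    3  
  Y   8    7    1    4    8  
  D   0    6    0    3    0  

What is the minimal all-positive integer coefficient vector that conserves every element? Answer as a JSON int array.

Coefficients: [5, 3, 3, 6, 5]

X: 5·0+3·8+3·0 = 24 | 6·4+5·0 = 24
L: 5·6+3·0+3·0 = 30 | 6·5+5·0 = 30
M: 5·0+3·0+3·7 = 21 | 6·1+5·3 = 21
Y: 5·8+3·7+3·1 = 64 | 6·4+5·8 = 64
D: 5·0+3·6+3·0 = 18 | 6·3+5·0 = 18
gcd(5,3,3,6,5) = 1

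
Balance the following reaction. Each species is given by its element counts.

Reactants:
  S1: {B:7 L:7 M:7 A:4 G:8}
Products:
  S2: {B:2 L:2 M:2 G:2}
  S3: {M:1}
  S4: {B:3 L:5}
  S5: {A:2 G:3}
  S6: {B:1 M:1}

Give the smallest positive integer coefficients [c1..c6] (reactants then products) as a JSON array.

B: 1·7 = 7 | 1·2+3·0+1·3+2·0+2·1 = 7
L: 1·7 = 7 | 1·2+3·0+1·5+2·0+2·0 = 7
M: 1·7 = 7 | 1·2+3·1+1·0+2·0+2·1 = 7
A: 1·4 = 4 | 1·0+3·0+1·0+2·2+2·0 = 4
G: 1·8 = 8 | 1·2+3·0+1·0+2·3+2·0 = 8
gcd(1,1,3,1,2,2) = 1

Coefficients: [1, 1, 3, 1, 2, 2]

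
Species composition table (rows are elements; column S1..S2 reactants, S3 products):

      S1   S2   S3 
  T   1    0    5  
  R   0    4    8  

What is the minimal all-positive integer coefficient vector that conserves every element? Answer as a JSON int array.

Coefficients: [5, 2, 1]

T: 5·1+2·0 = 5 | 1·5 = 5
R: 5·0+2·4 = 8 | 1·8 = 8
gcd(5,2,1) = 1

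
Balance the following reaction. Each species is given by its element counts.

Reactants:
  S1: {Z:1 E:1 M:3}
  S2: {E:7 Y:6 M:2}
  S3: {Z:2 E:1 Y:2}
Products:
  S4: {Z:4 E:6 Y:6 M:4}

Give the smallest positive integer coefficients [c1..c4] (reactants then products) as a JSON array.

Coefficients: [2, 1, 3, 2]

Z: 2·1+1·0+3·2 = 8 | 2·4 = 8
E: 2·1+1·7+3·1 = 12 | 2·6 = 12
Y: 2·0+1·6+3·2 = 12 | 2·6 = 12
M: 2·3+1·2+3·0 = 8 | 2·4 = 8
gcd(2,1,3,2) = 1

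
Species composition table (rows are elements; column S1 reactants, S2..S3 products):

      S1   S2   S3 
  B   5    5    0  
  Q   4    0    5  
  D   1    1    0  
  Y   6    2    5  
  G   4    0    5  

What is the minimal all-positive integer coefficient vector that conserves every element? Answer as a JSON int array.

B: 5·5 = 25 | 5·5+4·0 = 25
Q: 5·4 = 20 | 5·0+4·5 = 20
D: 5·1 = 5 | 5·1+4·0 = 5
Y: 5·6 = 30 | 5·2+4·5 = 30
G: 5·4 = 20 | 5·0+4·5 = 20
gcd(5,5,4) = 1

Coefficients: [5, 5, 4]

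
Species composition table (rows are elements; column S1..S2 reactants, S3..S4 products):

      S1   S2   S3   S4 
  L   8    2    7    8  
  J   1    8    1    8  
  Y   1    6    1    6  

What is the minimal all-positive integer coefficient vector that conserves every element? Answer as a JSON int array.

L: 6·8+1·2 = 50 | 6·7+1·8 = 50
J: 6·1+1·8 = 14 | 6·1+1·8 = 14
Y: 6·1+1·6 = 12 | 6·1+1·6 = 12
gcd(6,1,6,1) = 1

Coefficients: [6, 1, 6, 1]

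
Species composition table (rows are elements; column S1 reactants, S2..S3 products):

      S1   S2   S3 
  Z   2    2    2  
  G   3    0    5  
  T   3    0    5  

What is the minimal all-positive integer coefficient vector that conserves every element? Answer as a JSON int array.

Coefficients: [5, 2, 3]

Z: 5·2 = 10 | 2·2+3·2 = 10
G: 5·3 = 15 | 2·0+3·5 = 15
T: 5·3 = 15 | 2·0+3·5 = 15
gcd(5,2,3) = 1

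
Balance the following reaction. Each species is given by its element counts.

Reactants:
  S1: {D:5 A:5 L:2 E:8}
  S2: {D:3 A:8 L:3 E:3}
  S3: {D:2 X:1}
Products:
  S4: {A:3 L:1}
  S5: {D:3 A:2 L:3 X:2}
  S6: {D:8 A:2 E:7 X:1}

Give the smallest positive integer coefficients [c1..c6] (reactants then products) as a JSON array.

D: 1·5+2·3+4·2 = 19 | 5·0+1·3+2·8 = 19
A: 1·5+2·8+4·0 = 21 | 5·3+1·2+2·2 = 21
L: 1·2+2·3+4·0 = 8 | 5·1+1·3+2·0 = 8
E: 1·8+2·3+4·0 = 14 | 5·0+1·0+2·7 = 14
X: 1·0+2·0+4·1 = 4 | 5·0+1·2+2·1 = 4
gcd(1,2,4,5,1,2) = 1

Coefficients: [1, 2, 4, 5, 1, 2]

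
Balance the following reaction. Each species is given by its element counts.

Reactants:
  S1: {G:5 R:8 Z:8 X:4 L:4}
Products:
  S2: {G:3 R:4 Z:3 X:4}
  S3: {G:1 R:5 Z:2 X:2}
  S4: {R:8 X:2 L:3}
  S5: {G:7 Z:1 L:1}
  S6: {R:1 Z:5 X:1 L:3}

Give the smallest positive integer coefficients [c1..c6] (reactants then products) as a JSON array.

Coefficients: [6, 1, 6, 1, 3, 6]

G: 6·5 = 30 | 1·3+6·1+1·0+3·7+6·0 = 30
R: 6·8 = 48 | 1·4+6·5+1·8+3·0+6·1 = 48
Z: 6·8 = 48 | 1·3+6·2+1·0+3·1+6·5 = 48
X: 6·4 = 24 | 1·4+6·2+1·2+3·0+6·1 = 24
L: 6·4 = 24 | 1·0+6·0+1·3+3·1+6·3 = 24
gcd(6,1,6,1,3,6) = 1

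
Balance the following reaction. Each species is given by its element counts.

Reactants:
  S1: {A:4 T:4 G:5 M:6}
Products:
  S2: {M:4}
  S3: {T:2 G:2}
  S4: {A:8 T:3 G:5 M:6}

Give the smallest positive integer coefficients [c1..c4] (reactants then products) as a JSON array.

Coefficients: [4, 3, 5, 2]

A: 4·4 = 16 | 3·0+5·0+2·8 = 16
T: 4·4 = 16 | 3·0+5·2+2·3 = 16
G: 4·5 = 20 | 3·0+5·2+2·5 = 20
M: 4·6 = 24 | 3·4+5·0+2·6 = 24
gcd(4,3,5,2) = 1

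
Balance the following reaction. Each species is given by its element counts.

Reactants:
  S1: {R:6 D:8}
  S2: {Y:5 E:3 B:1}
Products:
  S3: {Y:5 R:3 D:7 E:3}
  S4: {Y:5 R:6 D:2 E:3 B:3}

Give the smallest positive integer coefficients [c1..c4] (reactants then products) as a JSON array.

Y: 2·0+3·5 = 15 | 2·5+1·5 = 15
R: 2·6+3·0 = 12 | 2·3+1·6 = 12
D: 2·8+3·0 = 16 | 2·7+1·2 = 16
E: 2·0+3·3 = 9 | 2·3+1·3 = 9
B: 2·0+3·1 = 3 | 2·0+1·3 = 3
gcd(2,3,2,1) = 1

Coefficients: [2, 3, 2, 1]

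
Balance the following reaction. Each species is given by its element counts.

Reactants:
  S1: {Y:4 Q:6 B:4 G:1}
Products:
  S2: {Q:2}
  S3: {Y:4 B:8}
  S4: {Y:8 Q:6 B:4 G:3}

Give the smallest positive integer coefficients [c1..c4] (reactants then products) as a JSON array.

Y: 3·4 = 12 | 6·0+1·4+1·8 = 12
Q: 3·6 = 18 | 6·2+1·0+1·6 = 18
B: 3·4 = 12 | 6·0+1·8+1·4 = 12
G: 3·1 = 3 | 6·0+1·0+1·3 = 3
gcd(3,6,1,1) = 1

Coefficients: [3, 6, 1, 1]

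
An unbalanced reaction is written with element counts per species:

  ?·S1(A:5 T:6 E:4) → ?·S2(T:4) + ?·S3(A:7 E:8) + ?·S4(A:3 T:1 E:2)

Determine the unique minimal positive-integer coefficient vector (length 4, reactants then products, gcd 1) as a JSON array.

A: 5·5 = 25 | 6·0+1·7+6·3 = 25
T: 5·6 = 30 | 6·4+1·0+6·1 = 30
E: 5·4 = 20 | 6·0+1·8+6·2 = 20
gcd(5,6,1,6) = 1

Coefficients: [5, 6, 1, 6]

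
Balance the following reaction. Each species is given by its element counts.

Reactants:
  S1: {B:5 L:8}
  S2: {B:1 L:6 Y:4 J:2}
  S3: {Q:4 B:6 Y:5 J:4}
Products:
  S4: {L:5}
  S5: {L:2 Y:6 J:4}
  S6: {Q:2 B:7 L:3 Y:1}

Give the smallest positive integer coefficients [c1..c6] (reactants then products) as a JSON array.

Q: 2·0+6·0+2·4 = 8 | 6·0+5·0+4·2 = 8
B: 2·5+6·1+2·6 = 28 | 6·0+5·0+4·7 = 28
L: 2·8+6·6+2·0 = 52 | 6·5+5·2+4·3 = 52
Y: 2·0+6·4+2·5 = 34 | 6·0+5·6+4·1 = 34
J: 2·0+6·2+2·4 = 20 | 6·0+5·4+4·0 = 20
gcd(2,6,2,6,5,4) = 1

Coefficients: [2, 6, 2, 6, 5, 4]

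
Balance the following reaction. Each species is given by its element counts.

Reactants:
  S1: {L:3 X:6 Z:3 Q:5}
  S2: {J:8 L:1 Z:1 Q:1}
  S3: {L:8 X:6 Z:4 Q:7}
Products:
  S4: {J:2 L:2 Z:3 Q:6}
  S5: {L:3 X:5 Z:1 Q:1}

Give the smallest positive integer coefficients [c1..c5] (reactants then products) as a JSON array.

J: 3·0+1·8+2·0 = 8 | 4·2+6·0 = 8
L: 3·3+1·1+2·8 = 26 | 4·2+6·3 = 26
X: 3·6+1·0+2·6 = 30 | 4·0+6·5 = 30
Z: 3·3+1·1+2·4 = 18 | 4·3+6·1 = 18
Q: 3·5+1·1+2·7 = 30 | 4·6+6·1 = 30
gcd(3,1,2,4,6) = 1

Coefficients: [3, 1, 2, 4, 6]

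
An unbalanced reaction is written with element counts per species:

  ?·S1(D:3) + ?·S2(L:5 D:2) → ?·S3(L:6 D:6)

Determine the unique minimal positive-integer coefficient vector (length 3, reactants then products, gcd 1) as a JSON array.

Coefficients: [6, 6, 5]

L: 6·0+6·5 = 30 | 5·6 = 30
D: 6·3+6·2 = 30 | 5·6 = 30
gcd(6,6,5) = 1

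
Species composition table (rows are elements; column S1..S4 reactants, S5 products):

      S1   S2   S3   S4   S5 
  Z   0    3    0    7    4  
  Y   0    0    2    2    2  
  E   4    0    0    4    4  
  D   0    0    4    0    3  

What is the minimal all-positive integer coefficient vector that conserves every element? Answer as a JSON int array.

Coefficients: [3, 3, 3, 1, 4]

Z: 3·0+3·3+3·0+1·7 = 16 | 4·4 = 16
Y: 3·0+3·0+3·2+1·2 = 8 | 4·2 = 8
E: 3·4+3·0+3·0+1·4 = 16 | 4·4 = 16
D: 3·0+3·0+3·4+1·0 = 12 | 4·3 = 12
gcd(3,3,3,1,4) = 1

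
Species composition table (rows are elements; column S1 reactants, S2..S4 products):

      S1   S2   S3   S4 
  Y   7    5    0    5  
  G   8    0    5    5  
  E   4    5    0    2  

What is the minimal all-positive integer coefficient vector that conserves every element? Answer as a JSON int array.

Coefficients: [5, 2, 3, 5]

Y: 5·7 = 35 | 2·5+3·0+5·5 = 35
G: 5·8 = 40 | 2·0+3·5+5·5 = 40
E: 5·4 = 20 | 2·5+3·0+5·2 = 20
gcd(5,2,3,5) = 1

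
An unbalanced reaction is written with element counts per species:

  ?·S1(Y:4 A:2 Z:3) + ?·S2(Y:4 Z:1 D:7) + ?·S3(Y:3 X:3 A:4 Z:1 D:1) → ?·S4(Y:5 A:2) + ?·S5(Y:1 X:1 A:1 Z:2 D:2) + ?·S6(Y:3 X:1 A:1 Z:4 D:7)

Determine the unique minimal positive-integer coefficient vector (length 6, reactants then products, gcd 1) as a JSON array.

Coefficients: [5, 5, 2, 6, 1, 5]

Y: 5·4+5·4+2·3 = 46 | 6·5+1·1+5·3 = 46
X: 5·0+5·0+2·3 = 6 | 6·0+1·1+5·1 = 6
A: 5·2+5·0+2·4 = 18 | 6·2+1·1+5·1 = 18
Z: 5·3+5·1+2·1 = 22 | 6·0+1·2+5·4 = 22
D: 5·0+5·7+2·1 = 37 | 6·0+1·2+5·7 = 37
gcd(5,5,2,6,1,5) = 1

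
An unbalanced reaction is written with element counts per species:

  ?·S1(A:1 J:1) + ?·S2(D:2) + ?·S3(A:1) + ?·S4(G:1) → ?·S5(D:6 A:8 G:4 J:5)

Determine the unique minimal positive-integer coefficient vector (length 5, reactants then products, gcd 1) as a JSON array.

D: 5·0+3·2+3·0+4·0 = 6 | 1·6 = 6
A: 5·1+3·0+3·1+4·0 = 8 | 1·8 = 8
G: 5·0+3·0+3·0+4·1 = 4 | 1·4 = 4
J: 5·1+3·0+3·0+4·0 = 5 | 1·5 = 5
gcd(5,3,3,4,1) = 1

Coefficients: [5, 3, 3, 4, 1]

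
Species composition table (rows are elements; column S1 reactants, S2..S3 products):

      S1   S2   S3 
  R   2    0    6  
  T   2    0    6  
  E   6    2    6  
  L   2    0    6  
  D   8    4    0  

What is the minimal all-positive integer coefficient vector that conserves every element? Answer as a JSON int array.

R: 3·2 = 6 | 6·0+1·6 = 6
T: 3·2 = 6 | 6·0+1·6 = 6
E: 3·6 = 18 | 6·2+1·6 = 18
L: 3·2 = 6 | 6·0+1·6 = 6
D: 3·8 = 24 | 6·4+1·0 = 24
gcd(3,6,1) = 1

Coefficients: [3, 6, 1]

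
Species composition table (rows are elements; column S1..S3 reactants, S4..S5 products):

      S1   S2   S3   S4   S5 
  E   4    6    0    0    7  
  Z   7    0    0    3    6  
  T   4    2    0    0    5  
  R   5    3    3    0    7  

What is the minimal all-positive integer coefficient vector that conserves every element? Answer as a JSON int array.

E: 6·4+3·6+1·0 = 42 | 2·0+6·7 = 42
Z: 6·7+3·0+1·0 = 42 | 2·3+6·6 = 42
T: 6·4+3·2+1·0 = 30 | 2·0+6·5 = 30
R: 6·5+3·3+1·3 = 42 | 2·0+6·7 = 42
gcd(6,3,1,2,6) = 1

Coefficients: [6, 3, 1, 2, 6]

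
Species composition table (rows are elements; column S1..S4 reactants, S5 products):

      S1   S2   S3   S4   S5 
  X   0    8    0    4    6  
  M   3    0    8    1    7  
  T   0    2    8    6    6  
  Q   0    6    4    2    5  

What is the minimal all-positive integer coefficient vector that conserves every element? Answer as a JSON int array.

Coefficients: [6, 2, 1, 2, 4]

X: 6·0+2·8+1·0+2·4 = 24 | 4·6 = 24
M: 6·3+2·0+1·8+2·1 = 28 | 4·7 = 28
T: 6·0+2·2+1·8+2·6 = 24 | 4·6 = 24
Q: 6·0+2·6+1·4+2·2 = 20 | 4·5 = 20
gcd(6,2,1,2,4) = 1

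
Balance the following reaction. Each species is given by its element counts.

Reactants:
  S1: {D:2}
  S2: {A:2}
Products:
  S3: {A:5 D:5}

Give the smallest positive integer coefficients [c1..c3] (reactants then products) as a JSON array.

Coefficients: [5, 5, 2]

A: 5·0+5·2 = 10 | 2·5 = 10
D: 5·2+5·0 = 10 | 2·5 = 10
gcd(5,5,2) = 1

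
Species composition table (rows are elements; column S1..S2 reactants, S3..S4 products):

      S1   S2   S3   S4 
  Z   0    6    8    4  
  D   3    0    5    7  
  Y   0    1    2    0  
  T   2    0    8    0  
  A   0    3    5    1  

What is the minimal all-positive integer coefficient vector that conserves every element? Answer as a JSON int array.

Coefficients: [4, 2, 1, 1]

Z: 4·0+2·6 = 12 | 1·8+1·4 = 12
D: 4·3+2·0 = 12 | 1·5+1·7 = 12
Y: 4·0+2·1 = 2 | 1·2+1·0 = 2
T: 4·2+2·0 = 8 | 1·8+1·0 = 8
A: 4·0+2·3 = 6 | 1·5+1·1 = 6
gcd(4,2,1,1) = 1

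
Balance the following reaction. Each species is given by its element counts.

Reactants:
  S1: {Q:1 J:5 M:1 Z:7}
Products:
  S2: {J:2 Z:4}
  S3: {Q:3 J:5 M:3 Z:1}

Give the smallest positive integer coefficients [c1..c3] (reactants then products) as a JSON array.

Coefficients: [3, 5, 1]

Q: 3·1 = 3 | 5·0+1·3 = 3
J: 3·5 = 15 | 5·2+1·5 = 15
M: 3·1 = 3 | 5·0+1·3 = 3
Z: 3·7 = 21 | 5·4+1·1 = 21
gcd(3,5,1) = 1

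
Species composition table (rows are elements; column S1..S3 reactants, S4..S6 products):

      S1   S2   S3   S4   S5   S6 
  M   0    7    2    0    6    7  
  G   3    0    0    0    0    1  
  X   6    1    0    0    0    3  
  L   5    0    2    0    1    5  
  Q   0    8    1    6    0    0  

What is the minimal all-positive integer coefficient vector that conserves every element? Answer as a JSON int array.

M: 1·0+3·7+6·2 = 33 | 5·0+2·6+3·7 = 33
G: 1·3+3·0+6·0 = 3 | 5·0+2·0+3·1 = 3
X: 1·6+3·1+6·0 = 9 | 5·0+2·0+3·3 = 9
L: 1·5+3·0+6·2 = 17 | 5·0+2·1+3·5 = 17
Q: 1·0+3·8+6·1 = 30 | 5·6+2·0+3·0 = 30
gcd(1,3,6,5,2,3) = 1

Coefficients: [1, 3, 6, 5, 2, 3]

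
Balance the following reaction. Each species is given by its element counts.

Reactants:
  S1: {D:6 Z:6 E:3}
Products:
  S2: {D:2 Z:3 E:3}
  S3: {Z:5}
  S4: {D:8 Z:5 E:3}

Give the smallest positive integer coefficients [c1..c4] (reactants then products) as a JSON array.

Coefficients: [3, 1, 1, 2]

D: 3·6 = 18 | 1·2+1·0+2·8 = 18
Z: 3·6 = 18 | 1·3+1·5+2·5 = 18
E: 3·3 = 9 | 1·3+1·0+2·3 = 9
gcd(3,1,1,2) = 1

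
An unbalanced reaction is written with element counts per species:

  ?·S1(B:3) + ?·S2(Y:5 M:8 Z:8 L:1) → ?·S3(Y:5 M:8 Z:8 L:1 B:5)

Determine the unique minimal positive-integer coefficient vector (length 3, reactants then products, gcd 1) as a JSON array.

Coefficients: [5, 3, 3]

Y: 5·0+3·5 = 15 | 3·5 = 15
M: 5·0+3·8 = 24 | 3·8 = 24
Z: 5·0+3·8 = 24 | 3·8 = 24
L: 5·0+3·1 = 3 | 3·1 = 3
B: 5·3+3·0 = 15 | 3·5 = 15
gcd(5,3,3) = 1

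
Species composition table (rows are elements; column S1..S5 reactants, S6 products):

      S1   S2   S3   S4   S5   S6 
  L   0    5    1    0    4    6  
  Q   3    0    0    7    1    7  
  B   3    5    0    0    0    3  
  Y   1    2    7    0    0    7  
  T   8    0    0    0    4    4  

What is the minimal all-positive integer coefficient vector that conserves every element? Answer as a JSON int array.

Coefficients: [1, 3, 5, 5, 4, 6]

L: 1·0+3·5+5·1+5·0+4·4 = 36 | 6·6 = 36
Q: 1·3+3·0+5·0+5·7+4·1 = 42 | 6·7 = 42
B: 1·3+3·5+5·0+5·0+4·0 = 18 | 6·3 = 18
Y: 1·1+3·2+5·7+5·0+4·0 = 42 | 6·7 = 42
T: 1·8+3·0+5·0+5·0+4·4 = 24 | 6·4 = 24
gcd(1,3,5,5,4,6) = 1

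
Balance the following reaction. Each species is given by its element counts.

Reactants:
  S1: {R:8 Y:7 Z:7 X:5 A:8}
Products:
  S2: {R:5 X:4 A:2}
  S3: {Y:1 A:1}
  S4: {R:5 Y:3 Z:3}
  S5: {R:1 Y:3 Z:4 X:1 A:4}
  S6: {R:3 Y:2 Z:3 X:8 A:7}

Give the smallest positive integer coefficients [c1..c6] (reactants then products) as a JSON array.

R: 4·8 = 32 | 2·5+5·0+3·5+4·1+1·3 = 32
Y: 4·7 = 28 | 2·0+5·1+3·3+4·3+1·2 = 28
Z: 4·7 = 28 | 2·0+5·0+3·3+4·4+1·3 = 28
X: 4·5 = 20 | 2·4+5·0+3·0+4·1+1·8 = 20
A: 4·8 = 32 | 2·2+5·1+3·0+4·4+1·7 = 32
gcd(4,2,5,3,4,1) = 1

Coefficients: [4, 2, 5, 3, 4, 1]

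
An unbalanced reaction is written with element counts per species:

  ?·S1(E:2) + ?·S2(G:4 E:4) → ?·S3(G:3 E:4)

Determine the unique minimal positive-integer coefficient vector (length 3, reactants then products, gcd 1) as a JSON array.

Coefficients: [2, 3, 4]

G: 2·0+3·4 = 12 | 4·3 = 12
E: 2·2+3·4 = 16 | 4·4 = 16
gcd(2,3,4) = 1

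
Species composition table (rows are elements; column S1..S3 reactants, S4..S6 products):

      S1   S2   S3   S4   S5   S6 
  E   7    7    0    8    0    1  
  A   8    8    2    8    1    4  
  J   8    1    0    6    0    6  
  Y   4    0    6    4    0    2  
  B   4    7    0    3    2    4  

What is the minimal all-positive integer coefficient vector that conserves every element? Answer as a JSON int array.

Coefficients: [5, 2, 1, 6, 6, 1]

E: 5·7+2·7+1·0 = 49 | 6·8+6·0+1·1 = 49
A: 5·8+2·8+1·2 = 58 | 6·8+6·1+1·4 = 58
J: 5·8+2·1+1·0 = 42 | 6·6+6·0+1·6 = 42
Y: 5·4+2·0+1·6 = 26 | 6·4+6·0+1·2 = 26
B: 5·4+2·7+1·0 = 34 | 6·3+6·2+1·4 = 34
gcd(5,2,1,6,6,1) = 1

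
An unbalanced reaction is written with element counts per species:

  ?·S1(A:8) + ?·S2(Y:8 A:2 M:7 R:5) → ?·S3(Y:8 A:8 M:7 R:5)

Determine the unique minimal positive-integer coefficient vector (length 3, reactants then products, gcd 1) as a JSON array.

Coefficients: [3, 4, 4]

Y: 3·0+4·8 = 32 | 4·8 = 32
A: 3·8+4·2 = 32 | 4·8 = 32
M: 3·0+4·7 = 28 | 4·7 = 28
R: 3·0+4·5 = 20 | 4·5 = 20
gcd(3,4,4) = 1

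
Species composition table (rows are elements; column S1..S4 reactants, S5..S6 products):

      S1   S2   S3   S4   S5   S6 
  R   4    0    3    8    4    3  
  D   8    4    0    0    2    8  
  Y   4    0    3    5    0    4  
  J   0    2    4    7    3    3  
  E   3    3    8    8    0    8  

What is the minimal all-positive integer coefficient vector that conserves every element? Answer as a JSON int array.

R: 3·4+5·0+1·3+1·8 = 23 | 2·4+5·3 = 23
D: 3·8+5·4+1·0+1·0 = 44 | 2·2+5·8 = 44
Y: 3·4+5·0+1·3+1·5 = 20 | 2·0+5·4 = 20
J: 3·0+5·2+1·4+1·7 = 21 | 2·3+5·3 = 21
E: 3·3+5·3+1·8+1·8 = 40 | 2·0+5·8 = 40
gcd(3,5,1,1,2,5) = 1

Coefficients: [3, 5, 1, 1, 2, 5]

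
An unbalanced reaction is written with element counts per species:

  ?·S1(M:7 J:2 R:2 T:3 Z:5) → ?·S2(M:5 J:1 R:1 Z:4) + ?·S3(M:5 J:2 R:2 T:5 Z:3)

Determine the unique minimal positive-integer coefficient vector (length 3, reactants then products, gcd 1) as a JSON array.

M: 5·7 = 35 | 4·5+3·5 = 35
J: 5·2 = 10 | 4·1+3·2 = 10
R: 5·2 = 10 | 4·1+3·2 = 10
T: 5·3 = 15 | 4·0+3·5 = 15
Z: 5·5 = 25 | 4·4+3·3 = 25
gcd(5,4,3) = 1

Coefficients: [5, 4, 3]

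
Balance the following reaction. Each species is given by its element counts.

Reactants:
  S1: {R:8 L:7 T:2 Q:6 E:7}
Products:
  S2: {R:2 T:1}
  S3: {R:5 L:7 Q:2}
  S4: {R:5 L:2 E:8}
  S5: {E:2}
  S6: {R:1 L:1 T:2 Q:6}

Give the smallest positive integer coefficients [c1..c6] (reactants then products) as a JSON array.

Coefficients: [4, 2, 3, 2, 6, 3]

R: 4·8 = 32 | 2·2+3·5+2·5+6·0+3·1 = 32
L: 4·7 = 28 | 2·0+3·7+2·2+6·0+3·1 = 28
T: 4·2 = 8 | 2·1+3·0+2·0+6·0+3·2 = 8
Q: 4·6 = 24 | 2·0+3·2+2·0+6·0+3·6 = 24
E: 4·7 = 28 | 2·0+3·0+2·8+6·2+3·0 = 28
gcd(4,2,3,2,6,3) = 1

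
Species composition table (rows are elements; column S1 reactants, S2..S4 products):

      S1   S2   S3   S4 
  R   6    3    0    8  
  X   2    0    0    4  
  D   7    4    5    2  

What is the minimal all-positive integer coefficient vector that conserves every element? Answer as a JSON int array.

R: 6·6 = 36 | 4·3+4·0+3·8 = 36
X: 6·2 = 12 | 4·0+4·0+3·4 = 12
D: 6·7 = 42 | 4·4+4·5+3·2 = 42
gcd(6,4,4,3) = 1

Coefficients: [6, 4, 4, 3]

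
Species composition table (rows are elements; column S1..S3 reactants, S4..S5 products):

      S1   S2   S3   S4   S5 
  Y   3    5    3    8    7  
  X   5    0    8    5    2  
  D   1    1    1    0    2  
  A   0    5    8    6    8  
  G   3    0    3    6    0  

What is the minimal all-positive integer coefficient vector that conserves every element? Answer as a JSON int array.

Y: 1·3+6·5+1·3 = 36 | 1·8+4·7 = 36
X: 1·5+6·0+1·8 = 13 | 1·5+4·2 = 13
D: 1·1+6·1+1·1 = 8 | 1·0+4·2 = 8
A: 1·0+6·5+1·8 = 38 | 1·6+4·8 = 38
G: 1·3+6·0+1·3 = 6 | 1·6+4·0 = 6
gcd(1,6,1,1,4) = 1

Coefficients: [1, 6, 1, 1, 4]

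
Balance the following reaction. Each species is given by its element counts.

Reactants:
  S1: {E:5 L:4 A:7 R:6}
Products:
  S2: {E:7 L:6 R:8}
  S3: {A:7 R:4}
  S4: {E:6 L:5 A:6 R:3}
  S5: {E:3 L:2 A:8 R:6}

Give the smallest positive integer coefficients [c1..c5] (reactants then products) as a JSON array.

E: 5·5 = 25 | 1·7+1·0+2·6+2·3 = 25
L: 5·4 = 20 | 1·6+1·0+2·5+2·2 = 20
A: 5·7 = 35 | 1·0+1·7+2·6+2·8 = 35
R: 5·6 = 30 | 1·8+1·4+2·3+2·6 = 30
gcd(5,1,1,2,2) = 1

Coefficients: [5, 1, 1, 2, 2]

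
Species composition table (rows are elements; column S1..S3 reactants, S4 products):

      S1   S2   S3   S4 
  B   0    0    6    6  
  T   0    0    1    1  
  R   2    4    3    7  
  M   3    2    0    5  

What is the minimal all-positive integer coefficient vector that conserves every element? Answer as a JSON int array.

B: 6·0+1·0+4·6 = 24 | 4·6 = 24
T: 6·0+1·0+4·1 = 4 | 4·1 = 4
R: 6·2+1·4+4·3 = 28 | 4·7 = 28
M: 6·3+1·2+4·0 = 20 | 4·5 = 20
gcd(6,1,4,4) = 1

Coefficients: [6, 1, 4, 4]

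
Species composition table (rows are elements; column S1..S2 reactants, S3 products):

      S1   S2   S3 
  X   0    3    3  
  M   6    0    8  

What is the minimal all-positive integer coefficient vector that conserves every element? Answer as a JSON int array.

Coefficients: [4, 3, 3]

X: 4·0+3·3 = 9 | 3·3 = 9
M: 4·6+3·0 = 24 | 3·8 = 24
gcd(4,3,3) = 1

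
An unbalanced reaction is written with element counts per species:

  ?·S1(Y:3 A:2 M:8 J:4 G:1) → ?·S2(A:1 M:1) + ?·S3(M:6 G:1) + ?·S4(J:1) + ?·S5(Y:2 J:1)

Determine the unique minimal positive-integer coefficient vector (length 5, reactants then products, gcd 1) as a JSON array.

Coefficients: [2, 4, 2, 5, 3]

Y: 2·3 = 6 | 4·0+2·0+5·0+3·2 = 6
A: 2·2 = 4 | 4·1+2·0+5·0+3·0 = 4
M: 2·8 = 16 | 4·1+2·6+5·0+3·0 = 16
J: 2·4 = 8 | 4·0+2·0+5·1+3·1 = 8
G: 2·1 = 2 | 4·0+2·1+5·0+3·0 = 2
gcd(2,4,2,5,3) = 1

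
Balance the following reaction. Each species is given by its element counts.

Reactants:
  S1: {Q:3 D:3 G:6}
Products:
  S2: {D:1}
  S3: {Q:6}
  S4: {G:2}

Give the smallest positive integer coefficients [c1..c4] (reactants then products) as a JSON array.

Q: 2·3 = 6 | 6·0+1·6+6·0 = 6
D: 2·3 = 6 | 6·1+1·0+6·0 = 6
G: 2·6 = 12 | 6·0+1·0+6·2 = 12
gcd(2,6,1,6) = 1

Coefficients: [2, 6, 1, 6]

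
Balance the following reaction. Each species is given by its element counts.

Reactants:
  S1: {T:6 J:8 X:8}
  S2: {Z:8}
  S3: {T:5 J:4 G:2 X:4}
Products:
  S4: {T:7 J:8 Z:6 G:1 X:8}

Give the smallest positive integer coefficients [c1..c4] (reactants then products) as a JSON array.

T: 3·6+3·0+2·5 = 28 | 4·7 = 28
J: 3·8+3·0+2·4 = 32 | 4·8 = 32
Z: 3·0+3·8+2·0 = 24 | 4·6 = 24
G: 3·0+3·0+2·2 = 4 | 4·1 = 4
X: 3·8+3·0+2·4 = 32 | 4·8 = 32
gcd(3,3,2,4) = 1

Coefficients: [3, 3, 2, 4]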